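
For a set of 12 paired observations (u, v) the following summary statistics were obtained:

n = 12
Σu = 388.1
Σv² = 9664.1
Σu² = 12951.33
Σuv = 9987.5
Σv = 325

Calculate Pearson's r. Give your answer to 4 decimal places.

-0.8921

r = (nΣuv − ΣuΣv) / √[(nΣu² − (Σu)²)(nΣv² − (Σv)²)]
Numerator: 12×9987.5 − 388.1×325 = -6282.5
Denominator: √[(155415.96 − 150621.61)(115969.2 − 105625)] = √[4794.35 × 10344.2] = 7042.2805
r = -6282.5 / 7042.2805 ≈ -0.8921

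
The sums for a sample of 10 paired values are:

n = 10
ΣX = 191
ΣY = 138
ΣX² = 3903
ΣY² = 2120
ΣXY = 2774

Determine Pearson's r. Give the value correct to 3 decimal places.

0.590

r = (nΣXY − ΣXΣY) / √[(nΣX² − (ΣX)²)(nΣY² − (ΣY)²)]
Numerator: 10×2774 − 191×138 = 1382
Denominator: √[(39030 − 36481)(21200 − 19044)] = √[2549 × 2156] = 2344.2790
r = 1382 / 2344.2790 ≈ 0.590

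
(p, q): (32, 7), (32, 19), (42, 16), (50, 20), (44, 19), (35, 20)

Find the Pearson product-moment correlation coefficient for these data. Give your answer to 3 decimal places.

0.456

n = 6, Σp = 235, Σq = 101, Σp² = 9473, Σq² = 1827, Σpq = 4040
nΣpq − ΣpΣq = 24240 − 23735 = 505
nΣp² − (Σp)² = 56838 − 55225 = 1613; nΣq² − (Σq)² = 10962 − 10201 = 761
r = 505 / √(1613 × 761) = 505 / 1107.9228 ≈ 0.456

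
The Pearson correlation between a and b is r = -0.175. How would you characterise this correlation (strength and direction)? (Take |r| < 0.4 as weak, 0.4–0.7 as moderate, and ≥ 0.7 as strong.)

weak negative

r = -0.175 < 0 so the relationship is negative.
|r| = 0.175, which falls in the weak range.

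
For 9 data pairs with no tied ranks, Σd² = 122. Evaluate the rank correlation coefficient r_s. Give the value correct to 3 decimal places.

-0.017

ρ = 1 − 6Σd² / [n(n²−1)] = 1 − 6×122 / (9×80)
  = 1 − 732/720 = 1 − 1.0167 ≈ -0.017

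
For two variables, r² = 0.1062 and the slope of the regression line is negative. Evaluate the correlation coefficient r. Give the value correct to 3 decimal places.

-0.326

|r| = √0.1062 = 0.326
The association is negative, so r = −0.326.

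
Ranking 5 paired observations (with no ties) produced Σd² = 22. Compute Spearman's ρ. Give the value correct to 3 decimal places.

ρ = 1 − 6Σd² / [n(n²−1)] = 1 − 6×22 / (5×24)
  = 1 − 132/120 = 1 − 1.1000 ≈ -0.100

-0.100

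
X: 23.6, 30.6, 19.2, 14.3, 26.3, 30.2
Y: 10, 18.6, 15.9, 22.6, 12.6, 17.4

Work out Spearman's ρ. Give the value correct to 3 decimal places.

Rank X: 3, 6, 2, 1, 4, 5
Rank Y: 1, 5, 3, 6, 2, 4
d = rank(X) − rank(Y): 2, 1, -1, -5, 2, 1; Σd² = 36
ρ = 1 − 6Σd² / [n(n²−1)] = 1 − 6×36 / (6×35) = 1 − 216/210 ≈ -0.029

-0.029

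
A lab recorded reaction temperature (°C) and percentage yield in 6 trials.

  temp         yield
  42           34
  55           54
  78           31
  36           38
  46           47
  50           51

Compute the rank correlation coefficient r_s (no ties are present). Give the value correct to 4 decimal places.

0.0857

Rank temp: 2, 5, 6, 1, 3, 4
Rank yield: 2, 6, 1, 3, 4, 5
d = rank(temp) − rank(yield): 0, -1, 5, -2, -1, -1; Σd² = 32
ρ = 1 − 6Σd² / [n(n²−1)] = 1 − 6×32 / (6×35) = 1 − 192/210 ≈ 0.0857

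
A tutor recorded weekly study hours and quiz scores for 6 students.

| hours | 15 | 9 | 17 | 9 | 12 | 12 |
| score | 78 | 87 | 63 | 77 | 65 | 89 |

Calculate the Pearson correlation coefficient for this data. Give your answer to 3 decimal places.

n = 6, Σx = 74, Σy = 459, Σx² = 964, Σy² = 35697, Σxy = 5565
nΣxy − ΣxΣy = 33390 − 33966 = -576
nΣx² − (Σx)² = 5784 − 5476 = 308; nΣy² − (Σy)² = 214182 − 210681 = 3501
r = -576 / √(308 × 3501) = -576 / 1038.4161 ≈ -0.555

-0.555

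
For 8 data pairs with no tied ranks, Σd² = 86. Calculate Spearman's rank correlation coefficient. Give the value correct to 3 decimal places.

ρ = 1 − 6Σd² / [n(n²−1)] = 1 − 6×86 / (8×63)
  = 1 − 516/504 = 1 − 1.0238 ≈ -0.024

-0.024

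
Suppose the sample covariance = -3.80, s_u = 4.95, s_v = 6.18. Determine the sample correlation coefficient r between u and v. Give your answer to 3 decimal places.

-0.124

r = Cov(u,v) / (s_u · s_v) = -3.80 / (4.95 × 6.18)
  = -3.80 / 30.5910 ≈ -0.124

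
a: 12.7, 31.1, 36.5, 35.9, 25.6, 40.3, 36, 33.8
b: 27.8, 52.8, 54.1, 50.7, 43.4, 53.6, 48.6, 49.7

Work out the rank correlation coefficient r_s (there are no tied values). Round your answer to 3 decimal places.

Rank a: 1, 3, 7, 5, 2, 8, 6, 4
Rank b: 1, 6, 8, 5, 2, 7, 3, 4
d = rank(a) − rank(b): 0, -3, -1, 0, 0, 1, 3, 0; Σd² = 20
ρ = 1 − 6Σd² / [n(n²−1)] = 1 − 6×20 / (8×63) = 1 − 120/504 ≈ 0.762

0.762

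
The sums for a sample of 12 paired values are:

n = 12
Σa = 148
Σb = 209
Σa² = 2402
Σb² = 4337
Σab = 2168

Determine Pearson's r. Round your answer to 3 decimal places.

r = (nΣab − ΣaΣb) / √[(nΣa² − (Σa)²)(nΣb² − (Σb)²)]
Numerator: 12×2168 − 148×209 = -4916
Denominator: √[(28824 − 21904)(52044 − 43681)] = √[6920 × 8363] = 7607.3622
r = -4916 / 7607.3622 ≈ -0.646

-0.646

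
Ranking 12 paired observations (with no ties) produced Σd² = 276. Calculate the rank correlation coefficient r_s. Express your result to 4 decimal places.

0.0350

ρ = 1 − 6Σd² / [n(n²−1)] = 1 − 6×276 / (12×143)
  = 1 − 1656/1716 = 1 − 0.96503 ≈ 0.0350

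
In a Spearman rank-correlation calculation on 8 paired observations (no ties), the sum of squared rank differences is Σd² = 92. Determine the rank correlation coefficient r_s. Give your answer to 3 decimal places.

-0.095

ρ = 1 − 6Σd² / [n(n²−1)] = 1 − 6×92 / (8×63)
  = 1 − 552/504 = 1 − 1.0952 ≈ -0.095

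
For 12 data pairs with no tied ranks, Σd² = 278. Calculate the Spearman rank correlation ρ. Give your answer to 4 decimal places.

ρ = 1 − 6Σd² / [n(n²−1)] = 1 − 6×278 / (12×143)
  = 1 − 1668/1716 = 1 − 0.97203 ≈ 0.0280

0.0280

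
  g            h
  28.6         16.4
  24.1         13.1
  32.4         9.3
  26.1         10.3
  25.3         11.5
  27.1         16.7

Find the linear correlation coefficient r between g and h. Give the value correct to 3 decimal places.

-0.203

n = 6, Σg = 163.6, Σh = 77.3, Σg² = 4504.24, Σh² = 1044.29, Σgh = 2098.42
nΣgh − ΣgΣh = 12590.52 − 12646.28 = -55.76
nΣg² − (Σg)² = 27025.44 − 26764.96 = 260.48; nΣh² − (Σh)² = 6265.74 − 5975.29 = 290.45
r = -55.76 / √(260.48 × 290.45) = -55.76 / 275.0571 ≈ -0.203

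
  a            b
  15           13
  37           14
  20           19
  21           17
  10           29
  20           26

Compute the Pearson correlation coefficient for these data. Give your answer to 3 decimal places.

-0.538

n = 6, Σa = 123, Σb = 118, Σa² = 2935, Σb² = 2532, Σab = 2260
nΣab − ΣaΣb = 13560 − 14514 = -954
nΣa² − (Σa)² = 17610 − 15129 = 2481; nΣb² − (Σb)² = 15192 − 13924 = 1268
r = -954 / √(2481 × 1268) = -954 / 1773.6708 ≈ -0.538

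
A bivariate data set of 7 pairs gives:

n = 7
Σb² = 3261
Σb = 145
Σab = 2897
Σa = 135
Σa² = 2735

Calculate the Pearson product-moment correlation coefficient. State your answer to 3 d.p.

r = (nΣab − ΣaΣb) / √[(nΣa² − (Σa)²)(nΣb² − (Σb)²)]
Numerator: 7×2897 − 135×145 = 704
Denominator: √[(19145 − 18225)(22827 − 21025)] = √[920 × 1802] = 1287.5714
r = 704 / 1287.5714 ≈ 0.547

0.547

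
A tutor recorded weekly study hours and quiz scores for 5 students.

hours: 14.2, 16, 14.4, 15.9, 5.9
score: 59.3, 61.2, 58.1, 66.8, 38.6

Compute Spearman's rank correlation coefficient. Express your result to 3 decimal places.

Rank hours: 2, 5, 3, 4, 1
Rank score: 3, 4, 2, 5, 1
d = rank(hours) − rank(score): -1, 1, 1, -1, 0; Σd² = 4
ρ = 1 − 6Σd² / [n(n²−1)] = 1 − 6×4 / (5×24) = 1 − 24/120 ≈ 0.800

0.800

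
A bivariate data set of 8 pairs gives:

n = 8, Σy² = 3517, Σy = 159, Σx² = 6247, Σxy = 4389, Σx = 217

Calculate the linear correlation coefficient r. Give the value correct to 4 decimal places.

0.2121

r = (nΣxy − ΣxΣy) / √[(nΣx² − (Σx)²)(nΣy² − (Σy)²)]
Numerator: 8×4389 − 217×159 = 609
Denominator: √[(49976 − 47089)(28136 − 25281)] = √[2887 × 2855] = 2870.9554
r = 609 / 2870.9554 ≈ 0.2121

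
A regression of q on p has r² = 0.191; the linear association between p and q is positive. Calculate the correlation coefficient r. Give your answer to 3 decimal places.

0.437

|r| = √0.191 = 0.437
The association is positive, so r = 0.437.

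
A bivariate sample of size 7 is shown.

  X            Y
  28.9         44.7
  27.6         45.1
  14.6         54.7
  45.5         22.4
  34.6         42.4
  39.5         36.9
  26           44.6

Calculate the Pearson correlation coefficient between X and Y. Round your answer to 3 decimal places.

-0.940

n = 7, ΣX = 216.7, ΣY = 290.8, ΣX² = 7313.79, ΣY² = 12674.48, ΣXY = 8438.6
nΣXY − ΣXΣY = 59070.2 − 63016.36 = -3946.16
nΣX² − (ΣX)² = 51196.53 − 46958.89 = 4237.64; nΣY² − (ΣY)² = 88721.36 − 84564.64 = 4156.72
r = -3946.16 / √(4237.64 × 4156.72) = -3946.16 / 4196.9850 ≈ -0.940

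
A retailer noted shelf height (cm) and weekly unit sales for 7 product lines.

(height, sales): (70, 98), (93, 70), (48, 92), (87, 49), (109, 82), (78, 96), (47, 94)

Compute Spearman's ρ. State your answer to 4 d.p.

-0.5714

Rank height: 3, 6, 2, 5, 7, 4, 1
Rank sales: 7, 2, 4, 1, 3, 6, 5
d = rank(height) − rank(sales): -4, 4, -2, 4, 4, -2, -4; Σd² = 88
ρ = 1 − 6Σd² / [n(n²−1)] = 1 − 6×88 / (7×48) = 1 − 528/336 ≈ -0.5714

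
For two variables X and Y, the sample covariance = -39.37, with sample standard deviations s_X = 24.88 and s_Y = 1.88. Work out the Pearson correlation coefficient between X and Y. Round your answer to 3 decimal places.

-0.842

r = Cov(X,Y) / (s_X · s_Y) = -39.37 / (24.88 × 1.88)
  = -39.37 / 46.7744 ≈ -0.842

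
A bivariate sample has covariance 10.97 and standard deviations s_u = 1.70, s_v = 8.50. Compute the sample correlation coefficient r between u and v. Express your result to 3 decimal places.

0.759

r = Cov(u,v) / (s_u · s_v) = 10.97 / (1.70 × 8.50)
  = 10.97 / 14.4500 ≈ 0.759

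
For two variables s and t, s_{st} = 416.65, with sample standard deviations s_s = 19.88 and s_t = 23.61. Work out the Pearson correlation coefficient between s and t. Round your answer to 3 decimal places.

0.888

r = Cov(s,t) / (s_s · s_t) = 416.65 / (19.88 × 23.61)
  = 416.65 / 469.3668 ≈ 0.888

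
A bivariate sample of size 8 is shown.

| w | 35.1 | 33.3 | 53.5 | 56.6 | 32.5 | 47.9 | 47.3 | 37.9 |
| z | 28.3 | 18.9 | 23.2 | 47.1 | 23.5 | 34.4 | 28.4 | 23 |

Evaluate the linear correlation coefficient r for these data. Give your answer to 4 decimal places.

0.6773

n = 8, Σw = 344.1, Σz = 226.8, Σw² = 15431.07, Σz² = 6985.92, Σwz = 10156.29
nΣwz − ΣwΣz = 81250.32 − 78041.88 = 3208.44
nΣw² − (Σw)² = 123448.56 − 118404.81 = 5043.75; nΣz² − (Σz)² = 55887.36 − 51438.24 = 4449.12
r = 3208.44 / √(5043.75 × 4449.12) = 3208.44 / 4737.1140 ≈ 0.6773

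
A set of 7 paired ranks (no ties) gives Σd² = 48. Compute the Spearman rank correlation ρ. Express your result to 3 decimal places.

ρ = 1 − 6Σd² / [n(n²−1)] = 1 − 6×48 / (7×48)
  = 1 − 288/336 = 1 − 0.8571 ≈ 0.143

0.143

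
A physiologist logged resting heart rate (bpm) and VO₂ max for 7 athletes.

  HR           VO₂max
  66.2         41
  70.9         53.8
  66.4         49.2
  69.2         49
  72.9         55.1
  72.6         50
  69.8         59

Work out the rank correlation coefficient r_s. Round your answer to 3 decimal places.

Rank HR: 1, 5, 2, 3, 7, 6, 4
Rank VO₂max: 1, 5, 3, 2, 6, 4, 7
d = rank(HR) − rank(VO₂max): 0, 0, -1, 1, 1, 2, -3; Σd² = 16
ρ = 1 − 6Σd² / [n(n²−1)] = 1 − 6×16 / (7×48) = 1 − 96/336 ≈ 0.714

0.714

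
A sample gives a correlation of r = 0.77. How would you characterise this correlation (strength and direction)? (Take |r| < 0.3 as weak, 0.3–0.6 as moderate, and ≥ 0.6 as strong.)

strong positive

r = 0.77 > 0 so the relationship is positive.
|r| = 0.77, which falls in the strong range.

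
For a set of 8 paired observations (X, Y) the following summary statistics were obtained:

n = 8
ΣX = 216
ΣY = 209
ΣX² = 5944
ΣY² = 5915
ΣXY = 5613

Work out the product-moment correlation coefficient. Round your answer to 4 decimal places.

r = (nΣXY − ΣXΣY) / √[(nΣX² − (ΣX)²)(nΣY² − (ΣY)²)]
Numerator: 8×5613 − 216×209 = -240
Denominator: √[(47552 − 46656)(47320 − 43681)] = √[896 × 3639] = 1805.6976
r = -240 / 1805.6976 ≈ -0.1329

-0.1329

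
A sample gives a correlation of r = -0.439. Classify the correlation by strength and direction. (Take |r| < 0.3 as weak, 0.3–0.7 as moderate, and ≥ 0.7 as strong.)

r = -0.439 < 0 so the relationship is negative.
|r| = 0.439, which falls in the moderate range.

moderate negative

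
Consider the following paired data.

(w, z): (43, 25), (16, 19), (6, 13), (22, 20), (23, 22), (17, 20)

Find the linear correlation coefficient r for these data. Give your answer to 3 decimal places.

n = 6, Σw = 127, Σz = 119, Σw² = 3443, Σz² = 2439, Σwz = 2743
nΣwz − ΣwΣz = 16458 − 15113 = 1345
nΣw² − (Σw)² = 20658 − 16129 = 4529; nΣz² − (Σz)² = 14634 − 14161 = 473
r = 1345 / √(4529 × 473) = 1345 / 1463.6314 ≈ 0.919

0.919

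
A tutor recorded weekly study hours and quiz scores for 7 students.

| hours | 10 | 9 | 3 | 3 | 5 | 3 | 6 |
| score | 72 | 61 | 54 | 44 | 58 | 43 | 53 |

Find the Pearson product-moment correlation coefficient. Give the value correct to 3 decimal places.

0.877

n = 7, Σx = 39, Σy = 385, Σx² = 269, Σy² = 21779, Σxy = 2300
nΣxy − ΣxΣy = 16100 − 15015 = 1085
nΣx² − (Σx)² = 1883 − 1521 = 362; nΣy² − (Σy)² = 152453 − 148225 = 4228
r = 1085 / √(362 × 4228) = 1085 / 1237.1483 ≈ 0.877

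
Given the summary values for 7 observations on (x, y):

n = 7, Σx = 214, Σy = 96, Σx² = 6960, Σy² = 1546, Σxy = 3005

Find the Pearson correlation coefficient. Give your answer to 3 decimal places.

r = (nΣxy − ΣxΣy) / √[(nΣx² − (Σx)²)(nΣy² − (Σy)²)]
Numerator: 7×3005 − 214×96 = 491
Denominator: √[(48720 − 45796)(10822 − 9216)] = √[2924 × 1606] = 2167.0127
r = 491 / 2167.0127 ≈ 0.227

0.227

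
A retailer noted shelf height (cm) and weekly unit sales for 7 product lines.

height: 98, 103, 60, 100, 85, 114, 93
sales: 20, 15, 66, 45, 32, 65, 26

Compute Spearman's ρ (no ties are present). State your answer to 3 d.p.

-0.250

Rank height: 4, 6, 1, 5, 2, 7, 3
Rank sales: 2, 1, 7, 5, 4, 6, 3
d = rank(height) − rank(sales): 2, 5, -6, 0, -2, 1, 0; Σd² = 70
ρ = 1 − 6Σd² / [n(n²−1)] = 1 − 6×70 / (7×48) = 1 − 420/336 ≈ -0.250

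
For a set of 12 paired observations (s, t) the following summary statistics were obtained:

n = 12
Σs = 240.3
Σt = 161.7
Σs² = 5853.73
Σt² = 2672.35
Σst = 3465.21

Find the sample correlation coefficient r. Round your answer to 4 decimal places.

0.3168

r = (nΣst − ΣsΣt) / √[(nΣs² − (Σs)²)(nΣt² − (Σt)²)]
Numerator: 12×3465.21 − 240.3×161.7 = 2726.01
Denominator: √[(70244.76 − 57744.09)(32068.2 − 26146.89)] = √[12500.67 × 5921.31] = 8603.5076
r = 2726.01 / 8603.5076 ≈ 0.3168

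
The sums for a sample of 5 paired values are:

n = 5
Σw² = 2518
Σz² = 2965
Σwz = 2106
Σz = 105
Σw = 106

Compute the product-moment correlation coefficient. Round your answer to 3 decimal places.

-0.265

r = (nΣwz − ΣwΣz) / √[(nΣw² − (Σw)²)(nΣz² − (Σz)²)]
Numerator: 5×2106 − 106×105 = -600
Denominator: √[(12590 − 11236)(14825 − 11025)] = √[1354 × 3800] = 2268.3033
r = -600 / 2268.3033 ≈ -0.265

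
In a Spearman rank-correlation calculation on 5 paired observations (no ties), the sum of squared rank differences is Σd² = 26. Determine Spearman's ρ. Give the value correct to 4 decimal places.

ρ = 1 − 6Σd² / [n(n²−1)] = 1 − 6×26 / (5×24)
  = 1 − 156/120 = 1 − 1.30000 ≈ -0.3000

-0.3000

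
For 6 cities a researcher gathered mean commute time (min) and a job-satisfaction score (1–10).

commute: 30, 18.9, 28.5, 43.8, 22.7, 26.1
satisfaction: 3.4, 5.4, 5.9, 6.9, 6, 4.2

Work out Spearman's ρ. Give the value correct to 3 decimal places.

Rank commute: 5, 1, 4, 6, 2, 3
Rank satisfaction: 1, 3, 4, 6, 5, 2
d = rank(commute) − rank(satisfaction): 4, -2, 0, 0, -3, 1; Σd² = 30
ρ = 1 − 6Σd² / [n(n²−1)] = 1 − 6×30 / (6×35) = 1 − 180/210 ≈ 0.143

0.143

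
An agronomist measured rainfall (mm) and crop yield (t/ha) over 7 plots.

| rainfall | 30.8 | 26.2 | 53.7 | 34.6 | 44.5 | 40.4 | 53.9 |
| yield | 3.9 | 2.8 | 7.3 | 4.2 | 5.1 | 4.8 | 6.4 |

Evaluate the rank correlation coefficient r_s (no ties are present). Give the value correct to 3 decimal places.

0.964

Rank rainfall: 2, 1, 6, 3, 5, 4, 7
Rank yield: 2, 1, 7, 3, 5, 4, 6
d = rank(rainfall) − rank(yield): 0, 0, -1, 0, 0, 0, 1; Σd² = 2
ρ = 1 − 6Σd² / [n(n²−1)] = 1 − 6×2 / (7×48) = 1 − 12/336 ≈ 0.964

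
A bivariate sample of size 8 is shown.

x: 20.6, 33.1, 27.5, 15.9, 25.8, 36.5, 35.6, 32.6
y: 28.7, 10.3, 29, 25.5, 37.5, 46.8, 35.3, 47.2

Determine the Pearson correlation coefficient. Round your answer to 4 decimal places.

0.3212

n = 8, Σx = 227.6, Σy = 260.3, Σx² = 6857.04, Σy² = 9491.45, Σxy = 7606.2
nΣxy − ΣxΣy = 60849.6 − 59244.28 = 1605.32
nΣx² − (Σx)² = 54856.32 − 51801.76 = 3054.56; nΣy² − (Σy)² = 75931.6 − 67756.09 = 8175.51
r = 1605.32 / √(3054.56 × 8175.51) = 1605.32 / 4997.2578 ≈ 0.3212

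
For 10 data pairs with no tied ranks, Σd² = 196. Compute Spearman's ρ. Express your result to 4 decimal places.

ρ = 1 − 6Σd² / [n(n²−1)] = 1 − 6×196 / (10×99)
  = 1 − 1176/990 = 1 − 1.18788 ≈ -0.1879

-0.1879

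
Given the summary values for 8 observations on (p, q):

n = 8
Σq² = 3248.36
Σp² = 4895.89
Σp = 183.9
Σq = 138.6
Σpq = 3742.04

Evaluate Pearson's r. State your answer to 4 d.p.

r = (nΣpq − ΣpΣq) / √[(nΣp² − (Σp)²)(nΣq² − (Σq)²)]
Numerator: 8×3742.04 − 183.9×138.6 = 4447.78
Denominator: √[(39167.12 − 33819.21)(25986.88 − 19209.96)] = √[5347.91 × 6776.92] = 6020.1626
r = 4447.78 / 6020.1626 ≈ 0.7388

0.7388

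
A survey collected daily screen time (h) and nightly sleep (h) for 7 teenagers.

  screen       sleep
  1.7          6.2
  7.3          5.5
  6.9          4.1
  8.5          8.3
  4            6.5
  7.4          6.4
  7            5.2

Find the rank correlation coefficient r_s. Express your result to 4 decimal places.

Rank screen: 1, 5, 3, 7, 2, 6, 4
Rank sleep: 4, 3, 1, 7, 6, 5, 2
d = rank(screen) − rank(sleep): -3, 2, 2, 0, -4, 1, 2; Σd² = 38
ρ = 1 − 6Σd² / [n(n²−1)] = 1 − 6×38 / (7×48) = 1 − 228/336 ≈ 0.3214

0.3214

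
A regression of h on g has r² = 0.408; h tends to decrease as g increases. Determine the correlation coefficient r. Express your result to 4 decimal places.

-0.6387

|r| = √0.408 = 0.6387
The association is negative, so r = −0.6387.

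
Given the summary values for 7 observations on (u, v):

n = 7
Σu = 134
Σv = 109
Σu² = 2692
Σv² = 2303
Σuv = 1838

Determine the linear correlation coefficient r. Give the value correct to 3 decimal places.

r = (nΣuv − ΣuΣv) / √[(nΣu² − (Σu)²)(nΣv² − (Σv)²)]
Numerator: 7×1838 − 134×109 = -1740
Denominator: √[(18844 − 17956)(16121 − 11881)] = √[888 × 4240] = 1940.3917
r = -1740 / 1940.3917 ≈ -0.897

-0.897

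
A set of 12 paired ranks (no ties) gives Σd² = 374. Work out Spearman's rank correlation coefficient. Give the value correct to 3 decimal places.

ρ = 1 − 6Σd² / [n(n²−1)] = 1 − 6×374 / (12×143)
  = 1 − 2244/1716 = 1 − 1.3077 ≈ -0.308

-0.308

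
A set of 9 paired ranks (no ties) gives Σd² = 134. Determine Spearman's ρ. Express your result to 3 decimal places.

ρ = 1 − 6Σd² / [n(n²−1)] = 1 − 6×134 / (9×80)
  = 1 − 804/720 = 1 − 1.1167 ≈ -0.117

-0.117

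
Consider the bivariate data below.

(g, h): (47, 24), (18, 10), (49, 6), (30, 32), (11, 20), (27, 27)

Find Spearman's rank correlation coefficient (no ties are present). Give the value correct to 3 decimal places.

-0.086

Rank g: 5, 2, 6, 4, 1, 3
Rank h: 4, 2, 1, 6, 3, 5
d = rank(g) − rank(h): 1, 0, 5, -2, -2, -2; Σd² = 38
ρ = 1 − 6Σd² / [n(n²−1)] = 1 − 6×38 / (6×35) = 1 − 228/210 ≈ -0.086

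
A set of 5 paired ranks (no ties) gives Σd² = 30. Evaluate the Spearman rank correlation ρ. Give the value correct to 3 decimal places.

ρ = 1 − 6Σd² / [n(n²−1)] = 1 − 6×30 / (5×24)
  = 1 − 180/120 = 1 − 1.5000 ≈ -0.500

-0.500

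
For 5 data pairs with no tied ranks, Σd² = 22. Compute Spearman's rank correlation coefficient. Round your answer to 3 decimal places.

ρ = 1 − 6Σd² / [n(n²−1)] = 1 − 6×22 / (5×24)
  = 1 − 132/120 = 1 − 1.1000 ≈ -0.100

-0.100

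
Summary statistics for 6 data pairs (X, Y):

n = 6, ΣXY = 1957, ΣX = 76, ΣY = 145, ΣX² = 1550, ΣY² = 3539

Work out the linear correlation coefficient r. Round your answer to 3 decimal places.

0.841

r = (nΣXY − ΣXΣY) / √[(nΣX² − (ΣX)²)(nΣY² − (ΣY)²)]
Numerator: 6×1957 − 76×145 = 722
Denominator: √[(9300 − 5776)(21234 − 21025)] = √[3524 × 209] = 858.2051
r = 722 / 858.2051 ≈ 0.841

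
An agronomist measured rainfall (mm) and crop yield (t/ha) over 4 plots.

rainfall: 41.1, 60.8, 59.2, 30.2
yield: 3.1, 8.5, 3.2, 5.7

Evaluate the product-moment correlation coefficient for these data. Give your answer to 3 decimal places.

0.225

n = 4, Σx = 191.3, Σy = 20.5, Σx² = 9802.53, Σy² = 124.59, Σxy = 1005.79
nΣxy − ΣxΣy = 4023.16 − 3921.65 = 101.51
nΣx² − (Σx)² = 39210.12 − 36595.69 = 2614.43; nΣy² − (Σy)² = 498.36 − 420.25 = 78.11
r = 101.51 / √(2614.43 × 78.11) = 101.51 / 451.8995 ≈ 0.225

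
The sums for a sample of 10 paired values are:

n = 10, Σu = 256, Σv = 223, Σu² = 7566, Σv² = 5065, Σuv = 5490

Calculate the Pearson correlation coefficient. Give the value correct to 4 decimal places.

r = (nΣuv − ΣuΣv) / √[(nΣu² − (Σu)²)(nΣv² − (Σv)²)]
Numerator: 10×5490 − 256×223 = -2188
Denominator: √[(75660 − 65536)(50650 − 49729)] = √[10124 × 921] = 3053.5560
r = -2188 / 3053.5560 ≈ -0.7165

-0.7165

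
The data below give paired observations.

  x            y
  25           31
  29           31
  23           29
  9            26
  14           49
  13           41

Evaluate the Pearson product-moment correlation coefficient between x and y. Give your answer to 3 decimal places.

-0.303

n = 6, Σx = 113, Σy = 207, Σx² = 2441, Σy² = 7521, Σxy = 3794
nΣxy − ΣxΣy = 22764 − 23391 = -627
nΣx² − (Σx)² = 14646 − 12769 = 1877; nΣy² − (Σy)² = 45126 − 42849 = 2277
r = -627 / √(1877 × 2277) = -627 / 2067.3483 ≈ -0.303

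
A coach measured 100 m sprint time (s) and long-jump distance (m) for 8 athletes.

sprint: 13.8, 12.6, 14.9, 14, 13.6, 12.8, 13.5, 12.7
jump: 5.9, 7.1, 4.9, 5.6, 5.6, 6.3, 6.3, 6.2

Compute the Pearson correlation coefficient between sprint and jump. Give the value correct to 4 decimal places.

-0.8929

n = 8, Σx = 107.9, Σy = 47.9, Σx² = 1459.55, Σy² = 289.77, Σxy = 642.88
nΣxy − ΣxΣy = 5143.04 − 5168.41 = -25.37
nΣx² − (Σx)² = 11676.4 − 11642.41 = 33.99; nΣy² − (Σy)² = 2318.16 − 2294.41 = 23.75
r = -25.37 / √(33.99 × 23.75) = -25.37 / 28.4124 ≈ -0.8929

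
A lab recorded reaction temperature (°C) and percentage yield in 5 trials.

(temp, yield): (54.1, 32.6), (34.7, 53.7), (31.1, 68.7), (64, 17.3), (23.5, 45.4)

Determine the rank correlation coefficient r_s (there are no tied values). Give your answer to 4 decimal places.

Rank temp: 4, 3, 2, 5, 1
Rank yield: 2, 4, 5, 1, 3
d = rank(temp) − rank(yield): 2, -1, -3, 4, -2; Σd² = 34
ρ = 1 − 6Σd² / [n(n²−1)] = 1 − 6×34 / (5×24) = 1 − 204/120 ≈ -0.7000

-0.7000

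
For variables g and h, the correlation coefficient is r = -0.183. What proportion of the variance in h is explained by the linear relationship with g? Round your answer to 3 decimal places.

0.033

r² = (-0.183)² = 0.033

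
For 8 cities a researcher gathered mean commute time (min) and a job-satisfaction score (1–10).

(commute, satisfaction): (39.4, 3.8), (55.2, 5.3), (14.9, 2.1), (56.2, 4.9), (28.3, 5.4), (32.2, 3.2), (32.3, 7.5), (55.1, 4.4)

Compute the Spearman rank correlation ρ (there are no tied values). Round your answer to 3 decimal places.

0.286

Rank commute: 5, 7, 1, 8, 2, 3, 4, 6
Rank satisfaction: 3, 6, 1, 5, 7, 2, 8, 4
d = rank(commute) − rank(satisfaction): 2, 1, 0, 3, -5, 1, -4, 2; Σd² = 60
ρ = 1 − 6Σd² / [n(n²−1)] = 1 − 6×60 / (8×63) = 1 − 360/504 ≈ 0.286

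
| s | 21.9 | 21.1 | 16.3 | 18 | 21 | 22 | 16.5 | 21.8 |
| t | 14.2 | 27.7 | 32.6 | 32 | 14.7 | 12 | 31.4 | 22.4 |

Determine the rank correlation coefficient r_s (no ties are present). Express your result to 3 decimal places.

-0.905

Rank s: 7, 5, 1, 3, 4, 8, 2, 6
Rank t: 2, 5, 8, 7, 3, 1, 6, 4
d = rank(s) − rank(t): 5, 0, -7, -4, 1, 7, -4, 2; Σd² = 160
ρ = 1 − 6Σd² / [n(n²−1)] = 1 − 6×160 / (8×63) = 1 − 960/504 ≈ -0.905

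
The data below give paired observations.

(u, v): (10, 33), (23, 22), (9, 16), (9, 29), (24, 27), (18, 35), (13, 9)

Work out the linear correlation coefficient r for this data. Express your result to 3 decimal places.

n = 7, Σu = 106, Σv = 171, Σu² = 1860, Σv² = 4705, Σuv = 2636
nΣuv − ΣuΣv = 18452 − 18126 = 326
nΣu² − (Σu)² = 13020 − 11236 = 1784; nΣv² − (Σv)² = 32935 − 29241 = 3694
r = 326 / √(1784 × 3694) = 326 / 2567.1182 ≈ 0.127

0.127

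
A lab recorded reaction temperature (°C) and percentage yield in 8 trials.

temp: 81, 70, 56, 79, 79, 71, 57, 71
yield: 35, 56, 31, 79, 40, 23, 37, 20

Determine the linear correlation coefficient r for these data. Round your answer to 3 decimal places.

0.327

n = 8, Σx = 564, Σy = 321, Σx² = 40410, Σy² = 15461, Σxy = 23054
nΣxy − ΣxΣy = 184432 − 181044 = 3388
nΣx² − (Σx)² = 323280 − 318096 = 5184; nΣy² − (Σy)² = 123688 − 103041 = 20647
r = 3388 / √(5184 × 20647) = 3388 / 10345.7261 ≈ 0.327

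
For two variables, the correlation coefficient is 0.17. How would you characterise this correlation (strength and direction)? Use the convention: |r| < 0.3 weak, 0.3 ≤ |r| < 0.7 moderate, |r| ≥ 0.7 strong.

r = 0.17 > 0 so the relationship is positive.
|r| = 0.17, which falls in the weak range.

weak positive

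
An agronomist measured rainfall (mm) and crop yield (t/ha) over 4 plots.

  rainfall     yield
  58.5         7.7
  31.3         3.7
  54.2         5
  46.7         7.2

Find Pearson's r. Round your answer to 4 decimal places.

n = 4, Σx = 190.7, Σy = 23.6, Σx² = 9520.47, Σy² = 149.82, Σxy = 1173.5
nΣxy − ΣxΣy = 4694 − 4500.52 = 193.48
nΣx² − (Σx)² = 38081.88 − 36366.49 = 1715.39; nΣy² − (Σy)² = 599.28 − 556.96 = 42.32
r = 193.48 / √(1715.39 × 42.32) = 193.48 / 269.4352 ≈ 0.7181

0.7181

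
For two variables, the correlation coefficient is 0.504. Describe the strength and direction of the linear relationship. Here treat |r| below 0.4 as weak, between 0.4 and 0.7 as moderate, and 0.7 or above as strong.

moderate positive

r = 0.504 > 0 so the relationship is positive.
|r| = 0.504, which falls in the moderate range.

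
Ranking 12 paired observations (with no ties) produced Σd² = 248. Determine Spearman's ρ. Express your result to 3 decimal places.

0.133

ρ = 1 − 6Σd² / [n(n²−1)] = 1 − 6×248 / (12×143)
  = 1 − 1488/1716 = 1 − 0.8671 ≈ 0.133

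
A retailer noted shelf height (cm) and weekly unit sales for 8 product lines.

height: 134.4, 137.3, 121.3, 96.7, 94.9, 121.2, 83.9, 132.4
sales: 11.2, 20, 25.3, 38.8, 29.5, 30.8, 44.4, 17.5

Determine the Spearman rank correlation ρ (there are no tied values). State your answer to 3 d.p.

-0.857

Rank height: 7, 8, 5, 3, 2, 4, 1, 6
Rank sales: 1, 3, 4, 7, 5, 6, 8, 2
d = rank(height) − rank(sales): 6, 5, 1, -4, -3, -2, -7, 4; Σd² = 156
ρ = 1 − 6Σd² / [n(n²−1)] = 1 − 6×156 / (8×63) = 1 − 936/504 ≈ -0.857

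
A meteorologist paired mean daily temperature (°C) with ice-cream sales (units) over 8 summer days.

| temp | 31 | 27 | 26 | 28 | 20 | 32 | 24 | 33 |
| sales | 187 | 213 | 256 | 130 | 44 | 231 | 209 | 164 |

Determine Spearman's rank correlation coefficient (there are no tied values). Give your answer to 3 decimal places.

Rank temp: 6, 4, 3, 5, 1, 7, 2, 8
Rank sales: 4, 6, 8, 2, 1, 7, 5, 3
d = rank(temp) − rank(sales): 2, -2, -5, 3, 0, 0, -3, 5; Σd² = 76
ρ = 1 − 6Σd² / [n(n²−1)] = 1 − 6×76 / (8×63) = 1 − 456/504 ≈ 0.095

0.095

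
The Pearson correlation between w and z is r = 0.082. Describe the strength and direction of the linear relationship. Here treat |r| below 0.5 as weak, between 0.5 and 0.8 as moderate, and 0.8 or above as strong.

weak positive

r = 0.082 > 0 so the relationship is positive.
|r| = 0.082, which falls in the weak range.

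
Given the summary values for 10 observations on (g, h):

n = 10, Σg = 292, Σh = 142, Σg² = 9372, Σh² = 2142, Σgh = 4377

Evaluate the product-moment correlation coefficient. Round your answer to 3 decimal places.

0.708

r = (nΣgh − ΣgΣh) / √[(nΣg² − (Σg)²)(nΣh² − (Σh)²)]
Numerator: 10×4377 − 292×142 = 2306
Denominator: √[(93720 − 85264)(21420 − 20164)] = √[8456 × 1256] = 3258.9471
r = 2306 / 3258.9471 ≈ 0.708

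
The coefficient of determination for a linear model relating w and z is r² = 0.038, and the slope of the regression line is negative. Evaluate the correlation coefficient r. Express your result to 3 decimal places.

-0.195

|r| = √0.038 = 0.195
The association is negative, so r = −0.195.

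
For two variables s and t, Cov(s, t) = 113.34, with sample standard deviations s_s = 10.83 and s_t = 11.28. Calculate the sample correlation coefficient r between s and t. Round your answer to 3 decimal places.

r = Cov(s,t) / (s_s · s_t) = 113.34 / (10.83 × 11.28)
  = 113.34 / 122.1624 ≈ 0.928

0.928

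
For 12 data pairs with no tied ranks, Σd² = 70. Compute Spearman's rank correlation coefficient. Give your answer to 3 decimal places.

ρ = 1 − 6Σd² / [n(n²−1)] = 1 − 6×70 / (12×143)
  = 1 − 420/1716 = 1 − 0.2448 ≈ 0.755

0.755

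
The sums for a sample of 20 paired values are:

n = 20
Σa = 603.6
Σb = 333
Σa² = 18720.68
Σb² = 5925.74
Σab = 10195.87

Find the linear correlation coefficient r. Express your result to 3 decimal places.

r = (nΣab − ΣaΣb) / √[(nΣa² − (Σa)²)(nΣb² − (Σb)²)]
Numerator: 20×10195.87 − 603.6×333 = 2918.6
Denominator: √[(374413.6 − 364332.96)(118514.8 − 110889)] = √[10080.64 × 7625.8] = 8767.7217
r = 2918.6 / 8767.7217 ≈ 0.333

0.333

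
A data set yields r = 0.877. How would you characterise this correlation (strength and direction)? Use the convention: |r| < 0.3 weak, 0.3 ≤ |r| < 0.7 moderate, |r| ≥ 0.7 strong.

strong positive

r = 0.877 > 0 so the relationship is positive.
|r| = 0.877, which falls in the strong range.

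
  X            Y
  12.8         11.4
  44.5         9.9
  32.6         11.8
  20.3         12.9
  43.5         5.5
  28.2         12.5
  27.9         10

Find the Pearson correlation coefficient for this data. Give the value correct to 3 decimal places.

n = 7, ΣX = 209.8, ΣY = 74, ΣX² = 7084.84, ΣY² = 820.12, ΣXY = 2103.77
nΣXY − ΣXΣY = 14726.39 − 15525.2 = -798.81
nΣX² − (ΣX)² = 49593.88 − 44016.04 = 5577.84; nΣY² − (ΣY)² = 5740.84 − 5476 = 264.84
r = -798.81 / √(5577.84 × 264.84) = -798.81 / 1215.4156 ≈ -0.657

-0.657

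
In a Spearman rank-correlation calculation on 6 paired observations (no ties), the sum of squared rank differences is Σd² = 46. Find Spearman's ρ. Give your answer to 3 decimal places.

ρ = 1 − 6Σd² / [n(n²−1)] = 1 − 6×46 / (6×35)
  = 1 − 276/210 = 1 − 1.3143 ≈ -0.314

-0.314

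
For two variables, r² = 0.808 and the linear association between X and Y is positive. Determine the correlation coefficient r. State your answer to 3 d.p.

|r| = √0.808 = 0.899
The association is positive, so r = 0.899.

0.899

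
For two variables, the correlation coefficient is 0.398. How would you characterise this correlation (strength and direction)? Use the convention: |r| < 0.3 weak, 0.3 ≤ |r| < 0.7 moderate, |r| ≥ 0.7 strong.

moderate positive

r = 0.398 > 0 so the relationship is positive.
|r| = 0.398, which falls in the moderate range.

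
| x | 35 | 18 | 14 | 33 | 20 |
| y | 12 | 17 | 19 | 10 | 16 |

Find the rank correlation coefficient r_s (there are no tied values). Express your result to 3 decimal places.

-0.900

Rank x: 5, 2, 1, 4, 3
Rank y: 2, 4, 5, 1, 3
d = rank(x) − rank(y): 3, -2, -4, 3, 0; Σd² = 38
ρ = 1 − 6Σd² / [n(n²−1)] = 1 − 6×38 / (5×24) = 1 − 228/120 ≈ -0.900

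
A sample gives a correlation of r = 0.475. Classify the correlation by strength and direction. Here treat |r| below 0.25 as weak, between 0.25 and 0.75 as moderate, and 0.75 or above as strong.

r = 0.475 > 0 so the relationship is positive.
|r| = 0.475, which falls in the moderate range.

moderate positive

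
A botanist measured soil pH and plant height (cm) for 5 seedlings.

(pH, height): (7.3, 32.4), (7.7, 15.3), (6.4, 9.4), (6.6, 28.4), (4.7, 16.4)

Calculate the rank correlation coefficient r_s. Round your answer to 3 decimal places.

Rank pH: 4, 5, 2, 3, 1
Rank height: 5, 2, 1, 4, 3
d = rank(pH) − rank(height): -1, 3, 1, -1, -2; Σd² = 16
ρ = 1 − 6Σd² / [n(n²−1)] = 1 − 6×16 / (5×24) = 1 − 96/120 ≈ 0.200

0.200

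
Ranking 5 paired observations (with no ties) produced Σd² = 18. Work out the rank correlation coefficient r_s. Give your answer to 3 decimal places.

ρ = 1 − 6Σd² / [n(n²−1)] = 1 − 6×18 / (5×24)
  = 1 − 108/120 = 1 − 0.9000 ≈ 0.100

0.100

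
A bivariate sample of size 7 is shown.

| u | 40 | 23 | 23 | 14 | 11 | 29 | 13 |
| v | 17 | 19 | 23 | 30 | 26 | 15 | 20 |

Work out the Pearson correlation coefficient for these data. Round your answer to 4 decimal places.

-0.7106

n = 7, Σu = 153, Σv = 150, Σu² = 3985, Σv² = 3380, Σuv = 3047
nΣuv − ΣuΣv = 21329 − 22950 = -1621
nΣu² − (Σu)² = 27895 − 23409 = 4486; nΣv² − (Σv)² = 23660 − 22500 = 1160
r = -1621 / √(4486 × 1160) = -1621 / 2281.1751 ≈ -0.7106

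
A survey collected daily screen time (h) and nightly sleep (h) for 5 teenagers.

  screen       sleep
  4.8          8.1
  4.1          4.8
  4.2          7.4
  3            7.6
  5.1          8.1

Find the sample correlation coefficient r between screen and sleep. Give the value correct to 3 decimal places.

n = 5, Σx = 21.2, Σy = 36, Σx² = 92.5, Σy² = 266.78, Σxy = 153.75
nΣxy − ΣxΣy = 768.75 − 763.2 = 5.55
nΣx² − (Σx)² = 462.5 − 449.44 = 13.06; nΣy² − (Σy)² = 1333.9 − 1296 = 37.9
r = 5.55 / √(13.06 × 37.9) = 5.55 / 22.2480 ≈ 0.249

0.249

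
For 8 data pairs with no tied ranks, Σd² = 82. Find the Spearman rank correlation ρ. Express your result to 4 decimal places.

0.0238

ρ = 1 − 6Σd² / [n(n²−1)] = 1 − 6×82 / (8×63)
  = 1 − 492/504 = 1 − 0.97619 ≈ 0.0238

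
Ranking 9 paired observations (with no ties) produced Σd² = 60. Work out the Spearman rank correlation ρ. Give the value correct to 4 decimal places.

0.5000

ρ = 1 − 6Σd² / [n(n²−1)] = 1 − 6×60 / (9×80)
  = 1 − 360/720 = 1 − 0.50000 ≈ 0.5000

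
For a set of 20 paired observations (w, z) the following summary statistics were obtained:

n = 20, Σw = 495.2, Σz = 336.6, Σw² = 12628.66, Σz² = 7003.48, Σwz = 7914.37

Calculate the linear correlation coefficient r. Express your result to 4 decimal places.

-0.5986

r = (nΣwz − ΣwΣz) / √[(nΣw² − (Σw)²)(nΣz² − (Σz)²)]
Numerator: 20×7914.37 − 495.2×336.6 = -8396.92
Denominator: √[(252573.2 − 245223.04)(140069.6 − 113299.56)] = √[7350.16 × 26770.04] = 14027.2619
r = -8396.92 / 14027.2619 ≈ -0.5986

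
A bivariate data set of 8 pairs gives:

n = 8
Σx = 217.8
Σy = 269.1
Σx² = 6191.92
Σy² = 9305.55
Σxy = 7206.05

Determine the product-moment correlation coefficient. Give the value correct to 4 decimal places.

r = (nΣxy − ΣxΣy) / √[(nΣx² − (Σx)²)(nΣy² − (Σy)²)]
Numerator: 8×7206.05 − 217.8×269.1 = -961.58
Denominator: √[(49535.36 − 47436.84)(74444.4 − 72414.81)] = √[2098.52 × 2029.59] = 2063.7672
r = -961.58 / 2063.7672 ≈ -0.4659

-0.4659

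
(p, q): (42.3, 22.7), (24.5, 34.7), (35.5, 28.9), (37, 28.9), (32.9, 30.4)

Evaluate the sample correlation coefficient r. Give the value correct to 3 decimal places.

-0.967

n = 5, Σp = 172.2, Σq = 145.6, Σp² = 6101.2, Σq² = 4313.96, Σpq = 4905.77
nΣpq − ΣpΣq = 24528.85 − 25072.32 = -543.47
nΣp² − (Σp)² = 30506 − 29652.84 = 853.16; nΣq² − (Σq)² = 21569.8 − 21199.36 = 370.44
r = -543.47 / √(853.16 × 370.44) = -543.47 / 562.1784 ≈ -0.967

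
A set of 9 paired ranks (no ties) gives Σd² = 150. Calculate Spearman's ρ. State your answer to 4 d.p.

ρ = 1 − 6Σd² / [n(n²−1)] = 1 − 6×150 / (9×80)
  = 1 − 900/720 = 1 − 1.25000 ≈ -0.2500

-0.2500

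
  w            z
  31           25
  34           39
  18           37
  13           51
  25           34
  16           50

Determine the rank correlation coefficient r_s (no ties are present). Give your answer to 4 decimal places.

Rank w: 5, 6, 3, 1, 4, 2
Rank z: 1, 4, 3, 6, 2, 5
d = rank(w) − rank(z): 4, 2, 0, -5, 2, -3; Σd² = 58
ρ = 1 − 6Σd² / [n(n²−1)] = 1 − 6×58 / (6×35) = 1 − 348/210 ≈ -0.6571

-0.6571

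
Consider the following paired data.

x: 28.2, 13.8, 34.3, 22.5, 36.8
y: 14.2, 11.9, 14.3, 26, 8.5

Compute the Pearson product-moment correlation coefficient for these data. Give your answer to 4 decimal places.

n = 5, Σx = 135.6, Σy = 74.9, Σx² = 4022.66, Σy² = 1295.99, Σxy = 1952.95
nΣxy − ΣxΣy = 9764.75 − 10156.44 = -391.69
nΣx² − (Σx)² = 20113.3 − 18387.36 = 1725.94; nΣy² − (Σy)² = 6479.95 − 5610.01 = 869.94
r = -391.69 / √(1725.94 × 869.94) = -391.69 / 1225.3425 ≈ -0.3197

-0.3197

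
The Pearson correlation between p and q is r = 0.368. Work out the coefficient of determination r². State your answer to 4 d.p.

r² = (0.368)² = 0.1354

0.1354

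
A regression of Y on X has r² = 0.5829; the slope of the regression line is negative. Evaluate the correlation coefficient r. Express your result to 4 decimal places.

-0.7635

|r| = √0.5829 = 0.7635
The association is negative, so r = −0.7635.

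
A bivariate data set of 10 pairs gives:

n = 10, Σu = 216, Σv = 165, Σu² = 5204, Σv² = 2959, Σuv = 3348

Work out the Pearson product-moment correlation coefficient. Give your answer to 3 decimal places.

-0.605

r = (nΣuv − ΣuΣv) / √[(nΣu² − (Σu)²)(nΣv² − (Σv)²)]
Numerator: 10×3348 − 216×165 = -2160
Denominator: √[(52040 − 46656)(29590 − 27225)] = √[5384 × 2365] = 3568.3554
r = -2160 / 3568.3554 ≈ -0.605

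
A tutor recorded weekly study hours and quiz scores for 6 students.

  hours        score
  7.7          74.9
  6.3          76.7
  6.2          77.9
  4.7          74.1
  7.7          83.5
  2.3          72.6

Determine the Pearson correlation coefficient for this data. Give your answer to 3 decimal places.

0.686

n = 6, Σx = 34.9, Σy = 459.7, Σx² = 224.09, Σy² = 35295.13, Σxy = 2701.12
nΣxy − ΣxΣy = 16206.72 − 16043.53 = 163.19
nΣx² − (Σx)² = 1344.54 − 1218.01 = 126.53; nΣy² − (Σy)² = 211770.78 − 211324.09 = 446.69
r = 163.19 / √(126.53 × 446.69) = 163.19 / 237.7387 ≈ 0.686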